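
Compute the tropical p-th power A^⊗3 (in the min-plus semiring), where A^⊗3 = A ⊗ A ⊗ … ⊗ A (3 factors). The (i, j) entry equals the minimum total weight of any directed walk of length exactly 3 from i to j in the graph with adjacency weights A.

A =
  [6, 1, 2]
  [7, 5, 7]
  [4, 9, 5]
A^⊗3 =
  [11, 7, 8]
  [13, 12, 13]
  [10, 10, 11]

Each entry (A^⊗3)_ij equals the minimum over all length-3 walks i = v_0 → v_1 → … → v_3 = j of Σ_t A[v_t][v_{t+1}]. For example, for (i, j) = (0, 2) we minimise over 9 possible intermediate vertex sequences; the minimum is 8, attained along the walk 0 → 2 → 0 → 2.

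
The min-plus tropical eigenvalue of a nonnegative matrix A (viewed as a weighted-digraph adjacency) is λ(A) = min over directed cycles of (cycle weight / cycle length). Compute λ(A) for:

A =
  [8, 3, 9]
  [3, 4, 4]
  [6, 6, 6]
λ(A) = 3

Enumerate directed cycles and compute their means (weight / length). Sample:
  cycle 0 → 0: weight = 8, length = 1, mean = 8/1 ≈ 8.000
  cycle 1 → 1: weight = 4, length = 1, mean = 4/1 ≈ 4.000
  cycle 2 → 2: weight = 6, length = 1, mean = 6/1 ≈ 6.000
  cycle 0 → 1 → 0: weight = 6, length = 2, mean = 6/2 ≈ 3.000
  cycle 0 → 2 → 0: weight = 15, length = 2, mean = 15/2 ≈ 7.500
  cycle 1 → 0 → 1: weight = 6, length = 2, mean = 6/2 ≈ 3.000
Minimum mean = 3.000, attained e.g. along the cycle 0 → 1 → 0 with weight 6 and length 2. So λ(A) = 6/2 = 3.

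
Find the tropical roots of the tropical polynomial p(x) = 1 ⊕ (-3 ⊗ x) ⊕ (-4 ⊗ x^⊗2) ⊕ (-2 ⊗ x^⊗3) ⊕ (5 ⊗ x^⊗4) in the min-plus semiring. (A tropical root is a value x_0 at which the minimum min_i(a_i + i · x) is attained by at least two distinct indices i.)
Roots: {-7, -2, 1, 4}

Each tropical root is a break point of the lower envelope of the lines y = a_i + i · x (there are 5 lines, with slopes 0, 1, ..., 4). Only the lines that attain the minimum somewhere contribute to roots; other lines are dominated. Here the surviving (envelope) indices are i = 4, i = 3, i = 2, i = 1, i = 0.
Intersections between consecutive envelope lines give the roots: for adjacent envelope indices i < j the intersection is x = (a_i − a_j) / (j − i). Reading off the sorted break points: {-7, -2, 1, 4}.
Verification: at each break x_0, at least two indices attain the minimum of min_i(a_i + i · x_0).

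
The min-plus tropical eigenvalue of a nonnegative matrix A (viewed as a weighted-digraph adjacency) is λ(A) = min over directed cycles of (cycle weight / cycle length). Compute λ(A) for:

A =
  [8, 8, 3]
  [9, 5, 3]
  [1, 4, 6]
λ(A) = 2

Enumerate directed cycles and compute their means (weight / length). Sample:
  cycle 0 → 0: weight = 8, length = 1, mean = 8/1 ≈ 8.000
  cycle 1 → 1: weight = 5, length = 1, mean = 5/1 ≈ 5.000
  cycle 2 → 2: weight = 6, length = 1, mean = 6/1 ≈ 6.000
  cycle 0 → 1 → 0: weight = 17, length = 2, mean = 17/2 ≈ 8.500
  cycle 0 → 2 → 0: weight = 4, length = 2, mean = 4/2 ≈ 2.000
  cycle 1 → 0 → 1: weight = 17, length = 2, mean = 17/2 ≈ 8.500
Minimum mean = 2.000, attained e.g. along the cycle 0 → 2 → 0 with weight 4 and length 2. So λ(A) = 4/2 = 2.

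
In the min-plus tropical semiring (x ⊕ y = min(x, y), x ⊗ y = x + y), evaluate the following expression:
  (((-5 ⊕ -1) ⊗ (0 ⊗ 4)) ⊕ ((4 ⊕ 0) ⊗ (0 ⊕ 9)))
(((-5 ⊕ -1) ⊗ (0 ⊗ 4)) ⊕ ((4 ⊕ 0) ⊗ (0 ⊕ 9))) = -1

Expand innermost to outermost. Recall ⊕ takes the minimum of its arguments and ⊗ takes their sum. Working out the expression (((-5 ⊕ -1) ⊗ (0 ⊗ 4)) ⊕ ((4 ⊕ 0) ⊗ (0 ⊕ 9))) gives -1.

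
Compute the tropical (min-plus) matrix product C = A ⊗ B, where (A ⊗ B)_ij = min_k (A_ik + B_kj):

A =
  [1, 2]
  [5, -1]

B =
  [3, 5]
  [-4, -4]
A ⊗ B =
  [-2, -2]
  [-5, -5]

Apply the min-plus product entry-by-entry:
  C[0][0] = min over k of (A[0][0] + B[0][0] = 1 + 3 = 4, A[0][1] + B[1][0] = 2 + -4 = -2) = -2 (attained at k = 1)
  C[0][1] = min over k of (A[0][0] + B[0][1] = 1 + 5 = 6, A[0][1] + B[1][1] = 2 + -4 = -2) = -2 (attained at k = 1)
  C[1][0] = min over k of (A[1][0] + B[0][0] = 5 + 3 = 8, A[1][1] + B[1][0] = -1 + -4 = -5) = -5 (attained at k = 1)
  C[1][1] = min over k of (A[1][0] + B[0][1] = 5 + 5 = 10, A[1][1] + B[1][1] = -1 + -4 = -5) = -5 (attained at k = 1)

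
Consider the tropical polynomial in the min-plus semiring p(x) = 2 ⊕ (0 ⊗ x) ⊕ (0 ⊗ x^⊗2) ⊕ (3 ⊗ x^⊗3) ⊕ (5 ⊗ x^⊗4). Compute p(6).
p(6) = 2

A tropical monomial a ⊗ x^⊗i evaluates to a + i · x. Evaluating each term at x = 6:
  Term 0 contributes 2 + 0 · 6 = 2
  Term 1 contributes 0 + 1 · 6 = 6
  Term 2 contributes 0 + 2 · 6 = 12
  Term 3 contributes 3 + 3 · 6 = 21
  Term 4 contributes 5 + 4 · 6 = 29
p(6) = ⊕ of these = min[2, 6, 12, 21, 29] = 2.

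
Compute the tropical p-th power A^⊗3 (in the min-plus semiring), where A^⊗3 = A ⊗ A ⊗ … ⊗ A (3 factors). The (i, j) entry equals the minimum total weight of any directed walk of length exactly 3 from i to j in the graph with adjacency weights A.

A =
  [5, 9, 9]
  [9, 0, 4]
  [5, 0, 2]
A^⊗3 =
  [15, 9, 13]
  [9, 0, 4]
  [9, 0, 4]

Each entry (A^⊗3)_ij equals the minimum over all length-3 walks i = v_0 → v_1 → … → v_3 = j of Σ_t A[v_t][v_{t+1}]. For example, for (i, j) = (0, 2) we minimise over 9 possible intermediate vertex sequences; the minimum is 13, attained along the walk 0 → 1 → 1 → 2.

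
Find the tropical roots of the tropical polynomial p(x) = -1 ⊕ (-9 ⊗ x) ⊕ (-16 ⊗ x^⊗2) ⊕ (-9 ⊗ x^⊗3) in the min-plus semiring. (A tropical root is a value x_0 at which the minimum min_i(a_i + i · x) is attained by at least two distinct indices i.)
Roots: {-7, 7, 8}

Each tropical root is a break point of the lower envelope of the lines y = a_i + i · x (there are 4 lines, with slopes 0, 1, ..., 3). Only the lines that attain the minimum somewhere contribute to roots; other lines are dominated. Here the surviving (envelope) indices are i = 3, i = 2, i = 1, i = 0.
Intersections between consecutive envelope lines give the roots: for adjacent envelope indices i < j the intersection is x = (a_i − a_j) / (j − i). Reading off the sorted break points: {-7, 7, 8}.
Verification: at each break x_0, at least two indices attain the minimum of min_i(a_i + i · x_0).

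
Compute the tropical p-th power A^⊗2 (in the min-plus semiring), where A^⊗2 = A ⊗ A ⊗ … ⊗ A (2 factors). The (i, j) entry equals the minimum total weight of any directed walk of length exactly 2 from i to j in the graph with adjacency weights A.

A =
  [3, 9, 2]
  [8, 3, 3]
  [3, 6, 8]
A^⊗2 =
  [5, 8, 5]
  [6, 6, 6]
  [6, 9, 5]

Each entry (A^⊗2)_ij equals the minimum over all length-2 walks i = v_0 → v_1 → … → v_2 = j of Σ_t A[v_t][v_{t+1}]. For example, for (i, j) = (0, 2) we minimise over 3 possible intermediate vertex sequences; the minimum is 5, attained along the walk 0 → 0 → 2.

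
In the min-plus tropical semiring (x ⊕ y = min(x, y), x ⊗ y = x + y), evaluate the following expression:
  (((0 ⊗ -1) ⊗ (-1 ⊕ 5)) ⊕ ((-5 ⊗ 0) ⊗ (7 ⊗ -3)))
(((0 ⊗ -1) ⊗ (-1 ⊕ 5)) ⊕ ((-5 ⊗ 0) ⊗ (7 ⊗ -3))) = -2

Expand innermost to outermost. Recall ⊕ takes the minimum of its arguments and ⊗ takes their sum. Working out the expression (((0 ⊗ -1) ⊗ (-1 ⊕ 5)) ⊕ ((-5 ⊗ 0) ⊗ (7 ⊗ -3))) gives -2.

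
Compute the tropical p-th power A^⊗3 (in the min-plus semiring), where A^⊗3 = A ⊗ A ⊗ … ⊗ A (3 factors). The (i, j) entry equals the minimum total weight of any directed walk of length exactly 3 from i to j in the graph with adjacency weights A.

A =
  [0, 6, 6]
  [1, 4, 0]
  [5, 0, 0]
A^⊗3 =
  [0, 6, 6]
  [1, 0, 0]
  [1, 0, 0]

Each entry (A^⊗3)_ij equals the minimum over all length-3 walks i = v_0 → v_1 → … → v_3 = j of Σ_t A[v_t][v_{t+1}]. For example, for (i, j) = (0, 2) we minimise over 9 possible intermediate vertex sequences; the minimum is 6, attained along the walk 0 → 0 → 0 → 2.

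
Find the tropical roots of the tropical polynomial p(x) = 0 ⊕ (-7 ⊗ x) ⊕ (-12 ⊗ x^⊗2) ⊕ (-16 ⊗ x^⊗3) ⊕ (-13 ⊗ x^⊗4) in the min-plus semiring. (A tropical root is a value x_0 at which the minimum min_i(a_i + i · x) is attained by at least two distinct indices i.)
Roots: {-3, 4, 5, 7}

Each tropical root is a break point of the lower envelope of the lines y = a_i + i · x (there are 5 lines, with slopes 0, 1, ..., 4). Only the lines that attain the minimum somewhere contribute to roots; other lines are dominated. Here the surviving (envelope) indices are i = 4, i = 3, i = 2, i = 1, i = 0.
Intersections between consecutive envelope lines give the roots: for adjacent envelope indices i < j the intersection is x = (a_i − a_j) / (j − i). Reading off the sorted break points: {-3, 4, 5, 7}.
Verification: at each break x_0, at least two indices attain the minimum of min_i(a_i + i · x_0).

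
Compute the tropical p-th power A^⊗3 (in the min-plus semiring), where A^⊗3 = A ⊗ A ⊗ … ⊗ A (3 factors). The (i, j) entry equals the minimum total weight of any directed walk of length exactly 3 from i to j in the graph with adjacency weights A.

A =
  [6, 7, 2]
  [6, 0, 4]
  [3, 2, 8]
A^⊗3 =
  [10, 4, 7]
  [6, 0, 4]
  [8, 2, 6]

Each entry (A^⊗3)_ij equals the minimum over all length-3 walks i = v_0 → v_1 → … → v_3 = j of Σ_t A[v_t][v_{t+1}]. For example, for (i, j) = (0, 2) we minimise over 9 possible intermediate vertex sequences; the minimum is 7, attained along the walk 0 → 2 → 0 → 2.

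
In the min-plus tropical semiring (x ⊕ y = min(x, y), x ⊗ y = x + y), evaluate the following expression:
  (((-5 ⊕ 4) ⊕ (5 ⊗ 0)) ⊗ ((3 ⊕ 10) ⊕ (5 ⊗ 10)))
(((-5 ⊕ 4) ⊕ (5 ⊗ 0)) ⊗ ((3 ⊕ 10) ⊕ (5 ⊗ 10))) = -2

Expand innermost to outermost. Recall ⊕ takes the minimum of its arguments and ⊗ takes their sum. Working out the expression (((-5 ⊕ 4) ⊕ (5 ⊗ 0)) ⊗ ((3 ⊕ 10) ⊕ (5 ⊗ 10))) gives -2.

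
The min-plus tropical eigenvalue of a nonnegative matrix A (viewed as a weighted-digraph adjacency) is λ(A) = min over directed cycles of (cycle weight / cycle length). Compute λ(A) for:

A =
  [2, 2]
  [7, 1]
λ(A) = 1

Enumerate directed cycles and compute their means (weight / length). Sample:
  cycle 0 → 0: weight = 2, length = 1, mean = 2/1 ≈ 2.000
  cycle 1 → 1: weight = 1, length = 1, mean = 1/1 ≈ 1.000
  cycle 0 → 1 → 0: weight = 9, length = 2, mean = 9/2 ≈ 4.500
  cycle 1 → 0 → 1: weight = 9, length = 2, mean = 9/2 ≈ 4.500
Minimum mean = 1.000, attained e.g. along the cycle 1 → 1 with weight 1 and length 1. So λ(A) = 1/1 = 1.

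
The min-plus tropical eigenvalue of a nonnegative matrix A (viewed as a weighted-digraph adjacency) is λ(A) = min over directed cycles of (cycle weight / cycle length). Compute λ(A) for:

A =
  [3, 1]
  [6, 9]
λ(A) = 3

Enumerate directed cycles and compute their means (weight / length). Sample:
  cycle 0 → 0: weight = 3, length = 1, mean = 3/1 ≈ 3.000
  cycle 1 → 1: weight = 9, length = 1, mean = 9/1 ≈ 9.000
  cycle 0 → 1 → 0: weight = 7, length = 2, mean = 7/2 ≈ 3.500
  cycle 1 → 0 → 1: weight = 7, length = 2, mean = 7/2 ≈ 3.500
Minimum mean = 3.000, attained e.g. along the cycle 0 → 0 with weight 3 and length 1. So λ(A) = 3/1 = 3.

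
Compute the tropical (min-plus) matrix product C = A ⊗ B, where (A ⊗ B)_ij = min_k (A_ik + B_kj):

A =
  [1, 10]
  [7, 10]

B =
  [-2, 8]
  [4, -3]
A ⊗ B =
  [-1, 7]
  [5, 7]

Apply the min-plus product entry-by-entry:
  C[0][0] = min over k of (A[0][0] + B[0][0] = 1 + -2 = -1, A[0][1] + B[1][0] = 10 + 4 = 14) = -1 (attained at k = 0)
  C[0][1] = min over k of (A[0][0] + B[0][1] = 1 + 8 = 9, A[0][1] + B[1][1] = 10 + -3 = 7) = 7 (attained at k = 1)
  C[1][0] = min over k of (A[1][0] + B[0][0] = 7 + -2 = 5, A[1][1] + B[1][0] = 10 + 4 = 14) = 5 (attained at k = 0)
  C[1][1] = min over k of (A[1][0] + B[0][1] = 7 + 8 = 15, A[1][1] + B[1][1] = 10 + -3 = 7) = 7 (attained at k = 1)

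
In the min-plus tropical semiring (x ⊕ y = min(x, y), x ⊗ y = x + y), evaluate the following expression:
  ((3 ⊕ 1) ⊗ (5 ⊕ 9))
((3 ⊕ 1) ⊗ (5 ⊕ 9)) = 6

Expand innermost to outermost. Recall ⊕ takes the minimum of its arguments and ⊗ takes their sum. Working out the expression ((3 ⊕ 1) ⊗ (5 ⊕ 9)) gives 6.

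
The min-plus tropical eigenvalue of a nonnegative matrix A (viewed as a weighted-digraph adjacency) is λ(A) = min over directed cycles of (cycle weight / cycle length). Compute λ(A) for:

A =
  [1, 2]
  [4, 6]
λ(A) = 1

Enumerate directed cycles and compute their means (weight / length). Sample:
  cycle 0 → 0: weight = 1, length = 1, mean = 1/1 ≈ 1.000
  cycle 1 → 1: weight = 6, length = 1, mean = 6/1 ≈ 6.000
  cycle 0 → 1 → 0: weight = 6, length = 2, mean = 6/2 ≈ 3.000
  cycle 1 → 0 → 1: weight = 6, length = 2, mean = 6/2 ≈ 3.000
Minimum mean = 1.000, attained e.g. along the cycle 0 → 0 with weight 1 and length 1. So λ(A) = 1/1 = 1.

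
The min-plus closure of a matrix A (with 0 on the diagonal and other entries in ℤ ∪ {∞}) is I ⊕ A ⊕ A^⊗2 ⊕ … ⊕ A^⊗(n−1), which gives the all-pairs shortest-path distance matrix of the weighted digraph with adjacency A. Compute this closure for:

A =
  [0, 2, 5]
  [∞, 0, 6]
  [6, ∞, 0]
Closure =
  [0, 2, 5]
  [12, 0, 6]
  [6, 8, 0]

This is the Floyd-Warshall all-pairs shortest-path computation. For each intermediate vertex k = 0, 1, …, 2, update dist[i][j] ← min(dist[i][j], dist[i][k] + dist[k][j]). The final matrix gives, for each (i, j), the minimum total weight of any directed path from i to j (possibly empty when i = j).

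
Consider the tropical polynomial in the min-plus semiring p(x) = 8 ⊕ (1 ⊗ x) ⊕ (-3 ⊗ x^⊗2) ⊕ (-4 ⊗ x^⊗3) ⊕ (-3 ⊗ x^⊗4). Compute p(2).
p(2) = 1

A tropical monomial a ⊗ x^⊗i evaluates to a + i · x. Evaluating each term at x = 2:
  Term 0 contributes 8 + 0 · 2 = 8
  Term 1 contributes 1 + 1 · 2 = 3
  Term 2 contributes -3 + 2 · 2 = 1
  Term 3 contributes -4 + 3 · 2 = 2
  Term 4 contributes -3 + 4 · 2 = 5
p(2) = ⊕ of these = min[8, 3, 1, 2, 5] = 1.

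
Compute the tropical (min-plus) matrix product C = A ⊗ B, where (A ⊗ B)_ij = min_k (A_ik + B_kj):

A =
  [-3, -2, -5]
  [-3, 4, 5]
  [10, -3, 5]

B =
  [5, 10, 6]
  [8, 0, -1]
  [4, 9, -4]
A ⊗ B =
  [-1, -2, -9]
  [2, 4, 1]
  [5, -3, -4]

Apply the min-plus product entry-by-entry:
  C[0][0] = min over k of (A[0][0] + B[0][0] = -3 + 5 = 2, A[0][1] + B[1][0] = -2 + 8 = 6, A[0][2] + B[2][0] = -5 + 4 = -1) = -1 (attained at k = 2)
  C[0][1] = min over k of (A[0][0] + B[0][1] = -3 + 10 = 7, A[0][1] + B[1][1] = -2 + 0 = -2, A[0][2] + B[2][1] = -5 + 9 = 4) = -2 (attained at k = 1)
  C[0][2] = min over k of (A[0][0] + B[0][2] = -3 + 6 = 3, A[0][1] + B[1][2] = -2 + -1 = -3, A[0][2] + B[2][2] = -5 + -4 = -9) = -9 (attained at k = 2)
  C[1][0] = min over k of (A[1][0] + B[0][0] = -3 + 5 = 2, A[1][1] + B[1][0] = 4 + 8 = 12, A[1][2] + B[2][0] = 5 + 4 = 9) = 2 (attained at k = 0)
  C[1][1] = min over k of (A[1][0] + B[0][1] = -3 + 10 = 7, A[1][1] + B[1][1] = 4 + 0 = 4, A[1][2] + B[2][1] = 5 + 9 = 14) = 4 (attained at k = 1)
  C[1][2] = min over k of (A[1][0] + B[0][2] = -3 + 6 = 3, A[1][1] + B[1][2] = 4 + -1 = 3, A[1][2] + B[2][2] = 5 + -4 = 1) = 1 (attained at k = 2)
  C[2][0] = min over k of (A[2][0] + B[0][0] = 10 + 5 = 15, A[2][1] + B[1][0] = -3 + 8 = 5, A[2][2] + B[2][0] = 5 + 4 = 9) = 5 (attained at k = 1)
  C[2][1] = min over k of (A[2][0] + B[0][1] = 10 + 10 = 20, A[2][1] + B[1][1] = -3 + 0 = -3, A[2][2] + B[2][1] = 5 + 9 = 14) = -3 (attained at k = 1)
  C[2][2] = min over k of (A[2][0] + B[0][2] = 10 + 6 = 16, A[2][1] + B[1][2] = -3 + -1 = -4, A[2][2] + B[2][2] = 5 + -4 = 1) = -4 (attained at k = 1)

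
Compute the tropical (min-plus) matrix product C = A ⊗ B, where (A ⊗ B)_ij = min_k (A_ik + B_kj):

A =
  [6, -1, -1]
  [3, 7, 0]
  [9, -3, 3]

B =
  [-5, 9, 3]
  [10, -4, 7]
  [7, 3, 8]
A ⊗ B =
  [1, -5, 6]
  [-2, 3, 6]
  [4, -7, 4]

Apply the min-plus product entry-by-entry:
  C[0][0] = min over k of (A[0][0] + B[0][0] = 6 + -5 = 1, A[0][1] + B[1][0] = -1 + 10 = 9, A[0][2] + B[2][0] = -1 + 7 = 6) = 1 (attained at k = 0)
  C[0][1] = min over k of (A[0][0] + B[0][1] = 6 + 9 = 15, A[0][1] + B[1][1] = -1 + -4 = -5, A[0][2] + B[2][1] = -1 + 3 = 2) = -5 (attained at k = 1)
  C[0][2] = min over k of (A[0][0] + B[0][2] = 6 + 3 = 9, A[0][1] + B[1][2] = -1 + 7 = 6, A[0][2] + B[2][2] = -1 + 8 = 7) = 6 (attained at k = 1)
  C[1][0] = min over k of (A[1][0] + B[0][0] = 3 + -5 = -2, A[1][1] + B[1][0] = 7 + 10 = 17, A[1][2] + B[2][0] = 0 + 7 = 7) = -2 (attained at k = 0)
  C[1][1] = min over k of (A[1][0] + B[0][1] = 3 + 9 = 12, A[1][1] + B[1][1] = 7 + -4 = 3, A[1][2] + B[2][1] = 0 + 3 = 3) = 3 (attained at k = 1)
  C[1][2] = min over k of (A[1][0] + B[0][2] = 3 + 3 = 6, A[1][1] + B[1][2] = 7 + 7 = 14, A[1][2] + B[2][2] = 0 + 8 = 8) = 6 (attained at k = 0)
  C[2][0] = min over k of (A[2][0] + B[0][0] = 9 + -5 = 4, A[2][1] + B[1][0] = -3 + 10 = 7, A[2][2] + B[2][0] = 3 + 7 = 10) = 4 (attained at k = 0)
  C[2][1] = min over k of (A[2][0] + B[0][1] = 9 + 9 = 18, A[2][1] + B[1][1] = -3 + -4 = -7, A[2][2] + B[2][1] = 3 + 3 = 6) = -7 (attained at k = 1)
  C[2][2] = min over k of (A[2][0] + B[0][2] = 9 + 3 = 12, A[2][1] + B[1][2] = -3 + 7 = 4, A[2][2] + B[2][2] = 3 + 8 = 11) = 4 (attained at k = 1)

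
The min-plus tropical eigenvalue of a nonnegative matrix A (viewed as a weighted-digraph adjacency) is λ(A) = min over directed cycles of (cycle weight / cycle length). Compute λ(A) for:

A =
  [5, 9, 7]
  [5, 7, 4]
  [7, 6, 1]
λ(A) = 1

Enumerate directed cycles and compute their means (weight / length). Sample:
  cycle 0 → 0: weight = 5, length = 1, mean = 5/1 ≈ 5.000
  cycle 1 → 1: weight = 7, length = 1, mean = 7/1 ≈ 7.000
  cycle 2 → 2: weight = 1, length = 1, mean = 1/1 ≈ 1.000
  cycle 0 → 1 → 0: weight = 14, length = 2, mean = 14/2 ≈ 7.000
  cycle 0 → 2 → 0: weight = 14, length = 2, mean = 14/2 ≈ 7.000
  cycle 1 → 0 → 1: weight = 14, length = 2, mean = 14/2 ≈ 7.000
Minimum mean = 1.000, attained e.g. along the cycle 2 → 2 with weight 1 and length 1. So λ(A) = 1/1 = 1.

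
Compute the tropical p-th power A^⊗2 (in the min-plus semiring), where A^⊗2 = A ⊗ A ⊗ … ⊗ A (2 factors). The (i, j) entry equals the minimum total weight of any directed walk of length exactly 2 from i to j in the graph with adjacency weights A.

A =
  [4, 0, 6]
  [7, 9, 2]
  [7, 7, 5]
A^⊗2 =
  [7, 4, 2]
  [9, 7, 7]
  [11, 7, 9]

Each entry (A^⊗2)_ij equals the minimum over all length-2 walks i = v_0 → v_1 → … → v_2 = j of Σ_t A[v_t][v_{t+1}]. For example, for (i, j) = (0, 2) we minimise over 3 possible intermediate vertex sequences; the minimum is 2, attained along the walk 0 → 1 → 2.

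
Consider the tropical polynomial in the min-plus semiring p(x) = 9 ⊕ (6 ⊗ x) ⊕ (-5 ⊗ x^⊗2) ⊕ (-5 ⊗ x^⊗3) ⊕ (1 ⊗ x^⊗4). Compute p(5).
p(5) = 5

A tropical monomial a ⊗ x^⊗i evaluates to a + i · x. Evaluating each term at x = 5:
  Term 0 contributes 9 + 0 · 5 = 9
  Term 1 contributes 6 + 1 · 5 = 11
  Term 2 contributes -5 + 2 · 5 = 5
  Term 3 contributes -5 + 3 · 5 = 10
  Term 4 contributes 1 + 4 · 5 = 21
p(5) = ⊕ of these = min[9, 11, 5, 10, 21] = 5.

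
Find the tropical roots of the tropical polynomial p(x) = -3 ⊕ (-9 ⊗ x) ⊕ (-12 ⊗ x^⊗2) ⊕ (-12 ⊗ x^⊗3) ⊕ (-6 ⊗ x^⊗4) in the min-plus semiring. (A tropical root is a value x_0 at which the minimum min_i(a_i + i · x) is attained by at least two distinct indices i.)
Roots: {-6, 0, 3, 6}

Each tropical root is a break point of the lower envelope of the lines y = a_i + i · x (there are 5 lines, with slopes 0, 1, ..., 4). Only the lines that attain the minimum somewhere contribute to roots; other lines are dominated. Here the surviving (envelope) indices are i = 4, i = 3, i = 2, i = 1, i = 0.
Intersections between consecutive envelope lines give the roots: for adjacent envelope indices i < j the intersection is x = (a_i − a_j) / (j − i). Reading off the sorted break points: {-6, 0, 3, 6}.
Verification: at each break x_0, at least two indices attain the minimum of min_i(a_i + i · x_0).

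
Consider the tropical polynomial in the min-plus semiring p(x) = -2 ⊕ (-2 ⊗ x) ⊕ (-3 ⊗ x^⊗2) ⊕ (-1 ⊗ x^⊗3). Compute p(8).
p(8) = -2

A tropical monomial a ⊗ x^⊗i evaluates to a + i · x. Evaluating each term at x = 8:
  Term 0 contributes -2 + 0 · 8 = -2
  Term 1 contributes -2 + 1 · 8 = 6
  Term 2 contributes -3 + 2 · 8 = 13
  Term 3 contributes -1 + 3 · 8 = 23
p(8) = ⊕ of these = min[-2, 6, 13, 23] = -2.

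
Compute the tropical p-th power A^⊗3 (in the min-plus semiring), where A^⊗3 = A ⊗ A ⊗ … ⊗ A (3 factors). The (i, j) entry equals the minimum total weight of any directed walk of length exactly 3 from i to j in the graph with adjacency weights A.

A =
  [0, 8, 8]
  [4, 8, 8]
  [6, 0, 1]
A^⊗3 =
  [0, 8, 8]
  [4, 9, 10]
  [4, 2, 3]

Each entry (A^⊗3)_ij equals the minimum over all length-3 walks i = v_0 → v_1 → … → v_3 = j of Σ_t A[v_t][v_{t+1}]. For example, for (i, j) = (0, 2) we minimise over 9 possible intermediate vertex sequences; the minimum is 8, attained along the walk 0 → 0 → 0 → 2.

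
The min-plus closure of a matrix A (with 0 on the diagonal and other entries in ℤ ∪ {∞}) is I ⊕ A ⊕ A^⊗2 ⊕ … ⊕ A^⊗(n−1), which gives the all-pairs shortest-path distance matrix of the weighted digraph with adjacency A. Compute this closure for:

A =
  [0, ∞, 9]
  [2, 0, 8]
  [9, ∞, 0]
Closure =
  [0, ∞, 9]
  [2, 0, 8]
  [9, ∞, 0]

This is the Floyd-Warshall all-pairs shortest-path computation. For each intermediate vertex k = 0, 1, …, 2, update dist[i][j] ← min(dist[i][j], dist[i][k] + dist[k][j]). The final matrix gives, for each (i, j), the minimum total weight of any directed path from i to j (possibly empty when i = j).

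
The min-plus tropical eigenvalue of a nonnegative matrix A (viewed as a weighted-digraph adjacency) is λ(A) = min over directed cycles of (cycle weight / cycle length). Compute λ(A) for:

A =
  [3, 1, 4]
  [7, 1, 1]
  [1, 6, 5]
λ(A) = 1

Enumerate directed cycles and compute their means (weight / length). Sample:
  cycle 0 → 0: weight = 3, length = 1, mean = 3/1 ≈ 3.000
  cycle 1 → 1: weight = 1, length = 1, mean = 1/1 ≈ 1.000
  cycle 2 → 2: weight = 5, length = 1, mean = 5/1 ≈ 5.000
  cycle 0 → 1 → 0: weight = 8, length = 2, mean = 8/2 ≈ 4.000
  cycle 0 → 2 → 0: weight = 5, length = 2, mean = 5/2 ≈ 2.500
  cycle 1 → 0 → 1: weight = 8, length = 2, mean = 8/2 ≈ 4.000
Minimum mean = 1.000, attained e.g. along the cycle 1 → 1 with weight 1 and length 1. So λ(A) = 1/1 = 1.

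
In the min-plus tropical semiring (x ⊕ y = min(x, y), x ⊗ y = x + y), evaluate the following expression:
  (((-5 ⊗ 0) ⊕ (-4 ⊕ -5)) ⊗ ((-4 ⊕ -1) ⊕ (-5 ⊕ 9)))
(((-5 ⊗ 0) ⊕ (-4 ⊕ -5)) ⊗ ((-4 ⊕ -1) ⊕ (-5 ⊕ 9))) = -10

Expand innermost to outermost. Recall ⊕ takes the minimum of its arguments and ⊗ takes their sum. Working out the expression (((-5 ⊗ 0) ⊕ (-4 ⊕ -5)) ⊗ ((-4 ⊕ -1) ⊕ (-5 ⊕ 9))) gives -10.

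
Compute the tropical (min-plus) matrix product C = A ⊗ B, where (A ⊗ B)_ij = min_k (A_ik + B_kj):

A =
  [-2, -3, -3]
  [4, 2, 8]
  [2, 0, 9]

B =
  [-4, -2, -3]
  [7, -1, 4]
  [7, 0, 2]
A ⊗ B =
  [-6, -4, -5]
  [0, 1, 1]
  [-2, -1, -1]

Apply the min-plus product entry-by-entry:
  C[0][0] = min over k of (A[0][0] + B[0][0] = -2 + -4 = -6, A[0][1] + B[1][0] = -3 + 7 = 4, A[0][2] + B[2][0] = -3 + 7 = 4) = -6 (attained at k = 0)
  C[0][1] = min over k of (A[0][0] + B[0][1] = -2 + -2 = -4, A[0][1] + B[1][1] = -3 + -1 = -4, A[0][2] + B[2][1] = -3 + 0 = -3) = -4 (attained at k = 0)
  C[0][2] = min over k of (A[0][0] + B[0][2] = -2 + -3 = -5, A[0][1] + B[1][2] = -3 + 4 = 1, A[0][2] + B[2][2] = -3 + 2 = -1) = -5 (attained at k = 0)
  C[1][0] = min over k of (A[1][0] + B[0][0] = 4 + -4 = 0, A[1][1] + B[1][0] = 2 + 7 = 9, A[1][2] + B[2][0] = 8 + 7 = 15) = 0 (attained at k = 0)
  C[1][1] = min over k of (A[1][0] + B[0][1] = 4 + -2 = 2, A[1][1] + B[1][1] = 2 + -1 = 1, A[1][2] + B[2][1] = 8 + 0 = 8) = 1 (attained at k = 1)
  C[1][2] = min over k of (A[1][0] + B[0][2] = 4 + -3 = 1, A[1][1] + B[1][2] = 2 + 4 = 6, A[1][2] + B[2][2] = 8 + 2 = 10) = 1 (attained at k = 0)
  C[2][0] = min over k of (A[2][0] + B[0][0] = 2 + -4 = -2, A[2][1] + B[1][0] = 0 + 7 = 7, A[2][2] + B[2][0] = 9 + 7 = 16) = -2 (attained at k = 0)
  C[2][1] = min over k of (A[2][0] + B[0][1] = 2 + -2 = 0, A[2][1] + B[1][1] = 0 + -1 = -1, A[2][2] + B[2][1] = 9 + 0 = 9) = -1 (attained at k = 1)
  C[2][2] = min over k of (A[2][0] + B[0][2] = 2 + -3 = -1, A[2][1] + B[1][2] = 0 + 4 = 4, A[2][2] + B[2][2] = 9 + 2 = 11) = -1 (attained at k = 0)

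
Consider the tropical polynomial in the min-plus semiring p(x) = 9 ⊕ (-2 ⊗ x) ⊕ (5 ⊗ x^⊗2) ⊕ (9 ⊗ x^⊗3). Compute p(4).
p(4) = 2

A tropical monomial a ⊗ x^⊗i evaluates to a + i · x. Evaluating each term at x = 4:
  Term 0 contributes 9 + 0 · 4 = 9
  Term 1 contributes -2 + 1 · 4 = 2
  Term 2 contributes 5 + 2 · 4 = 13
  Term 3 contributes 9 + 3 · 4 = 21
p(4) = ⊕ of these = min[9, 2, 13, 21] = 2.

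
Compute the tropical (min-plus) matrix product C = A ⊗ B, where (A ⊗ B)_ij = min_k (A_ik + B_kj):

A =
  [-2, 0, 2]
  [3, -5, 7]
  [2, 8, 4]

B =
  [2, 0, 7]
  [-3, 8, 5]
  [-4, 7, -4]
A ⊗ B =
  [-3, -2, -2]
  [-8, 3, 0]
  [0, 2, 0]

Apply the min-plus product entry-by-entry:
  C[0][0] = min over k of (A[0][0] + B[0][0] = -2 + 2 = 0, A[0][1] + B[1][0] = 0 + -3 = -3, A[0][2] + B[2][0] = 2 + -4 = -2) = -3 (attained at k = 1)
  C[0][1] = min over k of (A[0][0] + B[0][1] = -2 + 0 = -2, A[0][1] + B[1][1] = 0 + 8 = 8, A[0][2] + B[2][1] = 2 + 7 = 9) = -2 (attained at k = 0)
  C[0][2] = min over k of (A[0][0] + B[0][2] = -2 + 7 = 5, A[0][1] + B[1][2] = 0 + 5 = 5, A[0][2] + B[2][2] = 2 + -4 = -2) = -2 (attained at k = 2)
  C[1][0] = min over k of (A[1][0] + B[0][0] = 3 + 2 = 5, A[1][1] + B[1][0] = -5 + -3 = -8, A[1][2] + B[2][0] = 7 + -4 = 3) = -8 (attained at k = 1)
  C[1][1] = min over k of (A[1][0] + B[0][1] = 3 + 0 = 3, A[1][1] + B[1][1] = -5 + 8 = 3, A[1][2] + B[2][1] = 7 + 7 = 14) = 3 (attained at k = 0)
  C[1][2] = min over k of (A[1][0] + B[0][2] = 3 + 7 = 10, A[1][1] + B[1][2] = -5 + 5 = 0, A[1][2] + B[2][2] = 7 + -4 = 3) = 0 (attained at k = 1)
  C[2][0] = min over k of (A[2][0] + B[0][0] = 2 + 2 = 4, A[2][1] + B[1][0] = 8 + -3 = 5, A[2][2] + B[2][0] = 4 + -4 = 0) = 0 (attained at k = 2)
  C[2][1] = min over k of (A[2][0] + B[0][1] = 2 + 0 = 2, A[2][1] + B[1][1] = 8 + 8 = 16, A[2][2] + B[2][1] = 4 + 7 = 11) = 2 (attained at k = 0)
  C[2][2] = min over k of (A[2][0] + B[0][2] = 2 + 7 = 9, A[2][1] + B[1][2] = 8 + 5 = 13, A[2][2] + B[2][2] = 4 + -4 = 0) = 0 (attained at k = 2)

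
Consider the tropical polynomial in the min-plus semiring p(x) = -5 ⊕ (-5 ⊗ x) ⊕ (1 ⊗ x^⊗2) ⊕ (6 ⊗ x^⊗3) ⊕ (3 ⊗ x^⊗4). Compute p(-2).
p(-2) = -7

A tropical monomial a ⊗ x^⊗i evaluates to a + i · x. Evaluating each term at x = -2:
  Term 0 contributes -5 + 0 · -2 = -5
  Term 1 contributes -5 + 1 · -2 = -7
  Term 2 contributes 1 + 2 · -2 = -3
  Term 3 contributes 6 + 3 · -2 = 0
  Term 4 contributes 3 + 4 · -2 = -5
p(-2) = ⊕ of these = min[-5, -7, -3, 0, -5] = -7.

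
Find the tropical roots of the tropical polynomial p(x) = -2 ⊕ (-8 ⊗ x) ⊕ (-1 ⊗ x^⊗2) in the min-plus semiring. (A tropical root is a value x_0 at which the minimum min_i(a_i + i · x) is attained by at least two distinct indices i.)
Roots: {-7, 6}

Each tropical root is a break point of the lower envelope of the lines y = a_i + i · x (there are 3 lines, with slopes 0, 1, ..., 2). Only the lines that attain the minimum somewhere contribute to roots; other lines are dominated. Here the surviving (envelope) indices are i = 2, i = 1, i = 0.
Intersections between consecutive envelope lines give the roots: for adjacent envelope indices i < j the intersection is x = (a_i − a_j) / (j − i). Reading off the sorted break points: {-7, 6}.
Verification: at each break x_0, at least two indices attain the minimum of min_i(a_i + i · x_0).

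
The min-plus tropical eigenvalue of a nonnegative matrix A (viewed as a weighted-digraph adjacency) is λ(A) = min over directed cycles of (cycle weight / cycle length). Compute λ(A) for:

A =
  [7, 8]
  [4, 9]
λ(A) = 6

Enumerate directed cycles and compute their means (weight / length). Sample:
  cycle 0 → 0: weight = 7, length = 1, mean = 7/1 ≈ 7.000
  cycle 1 → 1: weight = 9, length = 1, mean = 9/1 ≈ 9.000
  cycle 0 → 1 → 0: weight = 12, length = 2, mean = 12/2 ≈ 6.000
  cycle 1 → 0 → 1: weight = 12, length = 2, mean = 12/2 ≈ 6.000
Minimum mean = 6.000, attained e.g. along the cycle 0 → 1 → 0 with weight 12 and length 2. So λ(A) = 12/2 = 6.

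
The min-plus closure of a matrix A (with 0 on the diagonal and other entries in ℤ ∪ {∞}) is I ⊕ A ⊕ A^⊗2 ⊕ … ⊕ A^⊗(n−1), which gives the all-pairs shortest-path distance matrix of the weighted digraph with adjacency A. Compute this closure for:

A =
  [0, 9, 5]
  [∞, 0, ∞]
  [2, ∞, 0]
Closure =
  [0, 9, 5]
  [∞, 0, ∞]
  [2, 11, 0]

This is the Floyd-Warshall all-pairs shortest-path computation. For each intermediate vertex k = 0, 1, …, 2, update dist[i][j] ← min(dist[i][j], dist[i][k] + dist[k][j]). The final matrix gives, for each (i, j), the minimum total weight of any directed path from i to j (possibly empty when i = j).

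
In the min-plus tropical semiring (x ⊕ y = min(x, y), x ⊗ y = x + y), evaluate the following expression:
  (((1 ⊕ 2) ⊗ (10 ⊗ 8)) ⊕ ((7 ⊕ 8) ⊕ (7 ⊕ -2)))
(((1 ⊕ 2) ⊗ (10 ⊗ 8)) ⊕ ((7 ⊕ 8) ⊕ (7 ⊕ -2))) = -2

Expand innermost to outermost. Recall ⊕ takes the minimum of its arguments and ⊗ takes their sum. Working out the expression (((1 ⊕ 2) ⊗ (10 ⊗ 8)) ⊕ ((7 ⊕ 8) ⊕ (7 ⊕ -2))) gives -2.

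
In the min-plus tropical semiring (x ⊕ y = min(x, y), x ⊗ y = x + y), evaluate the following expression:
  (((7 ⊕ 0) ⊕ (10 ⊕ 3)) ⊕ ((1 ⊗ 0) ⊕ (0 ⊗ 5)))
(((7 ⊕ 0) ⊕ (10 ⊕ 3)) ⊕ ((1 ⊗ 0) ⊕ (0 ⊗ 5))) = 0

Expand innermost to outermost. Recall ⊕ takes the minimum of its arguments and ⊗ takes their sum. Working out the expression (((7 ⊕ 0) ⊕ (10 ⊕ 3)) ⊕ ((1 ⊗ 0) ⊕ (0 ⊗ 5))) gives 0.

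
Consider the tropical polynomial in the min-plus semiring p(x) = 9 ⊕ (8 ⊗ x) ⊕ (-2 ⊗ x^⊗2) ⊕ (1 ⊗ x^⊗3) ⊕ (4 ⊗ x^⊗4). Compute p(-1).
p(-1) = -4

A tropical monomial a ⊗ x^⊗i evaluates to a + i · x. Evaluating each term at x = -1:
  Term 0 contributes 9 + 0 · -1 = 9
  Term 1 contributes 8 + 1 · -1 = 7
  Term 2 contributes -2 + 2 · -1 = -4
  Term 3 contributes 1 + 3 · -1 = -2
  Term 4 contributes 4 + 4 · -1 = 0
p(-1) = ⊕ of these = min[9, 7, -4, -2, 0] = -4.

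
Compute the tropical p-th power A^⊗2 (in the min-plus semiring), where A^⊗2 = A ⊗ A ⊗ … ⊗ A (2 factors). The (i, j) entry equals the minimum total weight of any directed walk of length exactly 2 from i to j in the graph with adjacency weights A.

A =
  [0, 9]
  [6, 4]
A^⊗2 =
  [0, 9]
  [6, 8]

Each entry (A^⊗2)_ij equals the minimum over all length-2 walks i = v_0 → v_1 → … → v_2 = j of Σ_t A[v_t][v_{t+1}]. For example, for (i, j) = (0, 1) we minimise over 2 possible intermediate vertex sequences; the minimum is 9, attained along the walk 0 → 0 → 1.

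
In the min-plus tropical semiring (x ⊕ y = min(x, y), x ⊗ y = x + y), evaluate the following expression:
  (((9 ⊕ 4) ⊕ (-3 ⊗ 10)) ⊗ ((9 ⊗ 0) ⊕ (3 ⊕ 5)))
(((9 ⊕ 4) ⊕ (-3 ⊗ 10)) ⊗ ((9 ⊗ 0) ⊕ (3 ⊕ 5))) = 7

Expand innermost to outermost. Recall ⊕ takes the minimum of its arguments and ⊗ takes their sum. Working out the expression (((9 ⊕ 4) ⊕ (-3 ⊗ 10)) ⊗ ((9 ⊗ 0) ⊕ (3 ⊕ 5))) gives 7.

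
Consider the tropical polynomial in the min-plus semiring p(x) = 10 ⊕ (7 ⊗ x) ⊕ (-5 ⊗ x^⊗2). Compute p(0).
p(0) = -5

A tropical monomial a ⊗ x^⊗i evaluates to a + i · x. Evaluating each term at x = 0:
  Term 0 contributes 10 + 0 · 0 = 10
  Term 1 contributes 7 + 1 · 0 = 7
  Term 2 contributes -5 + 2 · 0 = -5
p(0) = ⊕ of these = min[10, 7, -5] = -5.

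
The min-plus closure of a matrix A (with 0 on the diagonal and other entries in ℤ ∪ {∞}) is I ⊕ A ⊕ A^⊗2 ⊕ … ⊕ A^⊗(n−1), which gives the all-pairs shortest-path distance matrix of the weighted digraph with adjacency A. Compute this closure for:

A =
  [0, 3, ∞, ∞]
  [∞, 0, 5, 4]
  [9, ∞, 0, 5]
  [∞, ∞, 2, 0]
Closure =
  [0, 3, 8, 7]
  [14, 0, 5, 4]
  [9, 12, 0, 5]
  [11, 14, 2, 0]

This is the Floyd-Warshall all-pairs shortest-path computation. For each intermediate vertex k = 0, 1, …, 3, update dist[i][j] ← min(dist[i][j], dist[i][k] + dist[k][j]). The final matrix gives, for each (i, j), the minimum total weight of any directed path from i to j (possibly empty when i = j).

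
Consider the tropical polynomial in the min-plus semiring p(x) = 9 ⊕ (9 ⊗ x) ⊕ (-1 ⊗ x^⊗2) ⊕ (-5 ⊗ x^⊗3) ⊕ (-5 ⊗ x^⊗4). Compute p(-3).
p(-3) = -17

A tropical monomial a ⊗ x^⊗i evaluates to a + i · x. Evaluating each term at x = -3:
  Term 0 contributes 9 + 0 · -3 = 9
  Term 1 contributes 9 + 1 · -3 = 6
  Term 2 contributes -1 + 2 · -3 = -7
  Term 3 contributes -5 + 3 · -3 = -14
  Term 4 contributes -5 + 4 · -3 = -17
p(-3) = ⊕ of these = min[9, 6, -7, -14, -17] = -17.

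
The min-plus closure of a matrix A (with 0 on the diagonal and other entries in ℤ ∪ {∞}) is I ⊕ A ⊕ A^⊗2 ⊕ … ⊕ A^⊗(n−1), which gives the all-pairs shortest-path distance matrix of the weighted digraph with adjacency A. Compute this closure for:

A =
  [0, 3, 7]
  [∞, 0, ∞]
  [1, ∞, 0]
Closure =
  [0, 3, 7]
  [∞, 0, ∞]
  [1, 4, 0]

This is the Floyd-Warshall all-pairs shortest-path computation. For each intermediate vertex k = 0, 1, …, 2, update dist[i][j] ← min(dist[i][j], dist[i][k] + dist[k][j]). The final matrix gives, for each (i, j), the minimum total weight of any directed path from i to j (possibly empty when i = j).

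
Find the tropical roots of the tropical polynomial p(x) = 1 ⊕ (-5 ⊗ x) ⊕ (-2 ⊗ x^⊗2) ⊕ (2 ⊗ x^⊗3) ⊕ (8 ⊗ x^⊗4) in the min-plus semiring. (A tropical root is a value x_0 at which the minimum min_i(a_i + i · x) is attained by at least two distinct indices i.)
Roots: {-6, -4, -3, 6}

Each tropical root is a break point of the lower envelope of the lines y = a_i + i · x (there are 5 lines, with slopes 0, 1, ..., 4). Only the lines that attain the minimum somewhere contribute to roots; other lines are dominated. Here the surviving (envelope) indices are i = 4, i = 3, i = 2, i = 1, i = 0.
Intersections between consecutive envelope lines give the roots: for adjacent envelope indices i < j the intersection is x = (a_i − a_j) / (j − i). Reading off the sorted break points: {-6, -4, -3, 6}.
Verification: at each break x_0, at least two indices attain the minimum of min_i(a_i + i · x_0).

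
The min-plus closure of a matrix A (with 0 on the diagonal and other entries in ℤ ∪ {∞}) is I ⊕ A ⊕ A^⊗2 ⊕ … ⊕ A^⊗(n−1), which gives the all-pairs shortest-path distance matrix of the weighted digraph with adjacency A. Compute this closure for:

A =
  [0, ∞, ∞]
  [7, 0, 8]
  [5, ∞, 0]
Closure =
  [0, ∞, ∞]
  [7, 0, 8]
  [5, ∞, 0]

This is the Floyd-Warshall all-pairs shortest-path computation. For each intermediate vertex k = 0, 1, …, 2, update dist[i][j] ← min(dist[i][j], dist[i][k] + dist[k][j]). The final matrix gives, for each (i, j), the minimum total weight of any directed path from i to j (possibly empty when i = j).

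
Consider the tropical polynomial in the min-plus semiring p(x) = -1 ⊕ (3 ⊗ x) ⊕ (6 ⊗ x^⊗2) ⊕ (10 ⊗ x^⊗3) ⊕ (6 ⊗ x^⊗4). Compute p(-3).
p(-3) = -6

A tropical monomial a ⊗ x^⊗i evaluates to a + i · x. Evaluating each term at x = -3:
  Term 0 contributes -1 + 0 · -3 = -1
  Term 1 contributes 3 + 1 · -3 = 0
  Term 2 contributes 6 + 2 · -3 = 0
  Term 3 contributes 10 + 3 · -3 = 1
  Term 4 contributes 6 + 4 · -3 = -6
p(-3) = ⊕ of these = min[-1, 0, 0, 1, -6] = -6.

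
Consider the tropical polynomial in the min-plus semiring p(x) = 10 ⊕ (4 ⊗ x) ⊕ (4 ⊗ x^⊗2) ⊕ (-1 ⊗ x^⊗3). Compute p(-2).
p(-2) = -7

A tropical monomial a ⊗ x^⊗i evaluates to a + i · x. Evaluating each term at x = -2:
  Term 0 contributes 10 + 0 · -2 = 10
  Term 1 contributes 4 + 1 · -2 = 2
  Term 2 contributes 4 + 2 · -2 = 0
  Term 3 contributes -1 + 3 · -2 = -7
p(-2) = ⊕ of these = min[10, 2, 0, -7] = -7.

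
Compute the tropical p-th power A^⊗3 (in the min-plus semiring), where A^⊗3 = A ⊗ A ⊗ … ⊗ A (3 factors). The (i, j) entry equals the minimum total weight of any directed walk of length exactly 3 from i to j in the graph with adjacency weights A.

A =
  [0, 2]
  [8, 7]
A^⊗3 =
  [0, 2]
  [8, 10]

Each entry (A^⊗3)_ij equals the minimum over all length-3 walks i = v_0 → v_1 → … → v_3 = j of Σ_t A[v_t][v_{t+1}]. For example, for (i, j) = (0, 1) we minimise over 4 possible intermediate vertex sequences; the minimum is 2, attained along the walk 0 → 0 → 0 → 1.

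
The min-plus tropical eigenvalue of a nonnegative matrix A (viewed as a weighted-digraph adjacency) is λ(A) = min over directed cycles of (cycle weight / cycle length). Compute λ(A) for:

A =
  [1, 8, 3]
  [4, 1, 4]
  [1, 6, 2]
λ(A) = 1

Enumerate directed cycles and compute their means (weight / length). Sample:
  cycle 0 → 0: weight = 1, length = 1, mean = 1/1 ≈ 1.000
  cycle 1 → 1: weight = 1, length = 1, mean = 1/1 ≈ 1.000
  cycle 2 → 2: weight = 2, length = 1, mean = 2/1 ≈ 2.000
  cycle 0 → 1 → 0: weight = 12, length = 2, mean = 12/2 ≈ 6.000
  cycle 0 → 2 → 0: weight = 4, length = 2, mean = 4/2 ≈ 2.000
  cycle 1 → 0 → 1: weight = 12, length = 2, mean = 12/2 ≈ 6.000
Minimum mean = 1.000, attained e.g. along the cycle 0 → 0 with weight 1 and length 1. So λ(A) = 1/1 = 1.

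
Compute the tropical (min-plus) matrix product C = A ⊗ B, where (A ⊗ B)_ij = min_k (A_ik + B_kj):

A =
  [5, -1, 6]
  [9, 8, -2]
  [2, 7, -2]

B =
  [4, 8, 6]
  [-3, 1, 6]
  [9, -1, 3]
A ⊗ B =
  [-4, 0, 5]
  [5, -3, 1]
  [4, -3, 1]

Apply the min-plus product entry-by-entry:
  C[0][0] = min over k of (A[0][0] + B[0][0] = 5 + 4 = 9, A[0][1] + B[1][0] = -1 + -3 = -4, A[0][2] + B[2][0] = 6 + 9 = 15) = -4 (attained at k = 1)
  C[0][1] = min over k of (A[0][0] + B[0][1] = 5 + 8 = 13, A[0][1] + B[1][1] = -1 + 1 = 0, A[0][2] + B[2][1] = 6 + -1 = 5) = 0 (attained at k = 1)
  C[0][2] = min over k of (A[0][0] + B[0][2] = 5 + 6 = 11, A[0][1] + B[1][2] = -1 + 6 = 5, A[0][2] + B[2][2] = 6 + 3 = 9) = 5 (attained at k = 1)
  C[1][0] = min over k of (A[1][0] + B[0][0] = 9 + 4 = 13, A[1][1] + B[1][0] = 8 + -3 = 5, A[1][2] + B[2][0] = -2 + 9 = 7) = 5 (attained at k = 1)
  C[1][1] = min over k of (A[1][0] + B[0][1] = 9 + 8 = 17, A[1][1] + B[1][1] = 8 + 1 = 9, A[1][2] + B[2][1] = -2 + -1 = -3) = -3 (attained at k = 2)
  C[1][2] = min over k of (A[1][0] + B[0][2] = 9 + 6 = 15, A[1][1] + B[1][2] = 8 + 6 = 14, A[1][2] + B[2][2] = -2 + 3 = 1) = 1 (attained at k = 2)
  C[2][0] = min over k of (A[2][0] + B[0][0] = 2 + 4 = 6, A[2][1] + B[1][0] = 7 + -3 = 4, A[2][2] + B[2][0] = -2 + 9 = 7) = 4 (attained at k = 1)
  C[2][1] = min over k of (A[2][0] + B[0][1] = 2 + 8 = 10, A[2][1] + B[1][1] = 7 + 1 = 8, A[2][2] + B[2][1] = -2 + -1 = -3) = -3 (attained at k = 2)
  C[2][2] = min over k of (A[2][0] + B[0][2] = 2 + 6 = 8, A[2][1] + B[1][2] = 7 + 6 = 13, A[2][2] + B[2][2] = -2 + 3 = 1) = 1 (attained at k = 2)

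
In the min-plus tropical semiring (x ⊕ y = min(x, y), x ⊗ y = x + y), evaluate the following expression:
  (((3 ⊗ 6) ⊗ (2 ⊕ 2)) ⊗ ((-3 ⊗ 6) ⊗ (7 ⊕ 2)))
(((3 ⊗ 6) ⊗ (2 ⊕ 2)) ⊗ ((-3 ⊗ 6) ⊗ (7 ⊕ 2))) = 16

Expand innermost to outermost. Recall ⊕ takes the minimum of its arguments and ⊗ takes their sum. Working out the expression (((3 ⊗ 6) ⊗ (2 ⊕ 2)) ⊗ ((-3 ⊗ 6) ⊗ (7 ⊕ 2))) gives 16.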